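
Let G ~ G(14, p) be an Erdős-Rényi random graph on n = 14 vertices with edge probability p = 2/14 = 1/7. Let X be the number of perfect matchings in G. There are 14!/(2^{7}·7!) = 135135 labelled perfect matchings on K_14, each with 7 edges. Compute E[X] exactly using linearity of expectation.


K_14 has 14!/(2^{7}·7!) = 135135 labelled perfect matchings.
For each such perfect matching H, let X_H = 1 if all 7 edges of H are present in G. Then P[X_H = 1] = p^{7} = (1/7)^{7} = 1/823543.
By linearity of expectation: E[X] = Σ_H E[X_H] = 135135 · p^{7} = 135135 · 1/823543 = 19305/117649.
Numerically: E[X] ≈ 0.16409.

E[X] = 135135 · (1/7)^{7} = 19305/117649 ≈ 0.16409.


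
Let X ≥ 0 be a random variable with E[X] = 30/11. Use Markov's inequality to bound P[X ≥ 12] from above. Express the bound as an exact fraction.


μ = E[X] = 30/11, a = 12.
Markov: P[X ≥ 12] ≤ μ/a = (30/11)/12 = 5/22.
Numerically: ≈ 0.227.
(Since a = 12 > μ = 2.727, the bound 5/22 is < 1 and informative.)

P[X ≥ 12] ≤ 5/22 ≈ 0.227.


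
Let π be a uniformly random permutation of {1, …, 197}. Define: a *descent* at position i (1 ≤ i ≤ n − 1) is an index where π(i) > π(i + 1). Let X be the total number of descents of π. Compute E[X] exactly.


Write X = Σ X_I over i = 1, …, 196, with X_I the indicator of one descent.
There are 196 indicators.
For each fixed i, the pair (π(i), π(i+1)) is a uniformly random ordered pair of distinct values from {1, …, 197}; by symmetry P[π(i) > π(i+1)] = 1/2.
By linearity: E[X] = 196 · (1/2) = (197 − 1) · (1/2) = 98 ≈ 98.000.

E[X] = 98 = 98.000.


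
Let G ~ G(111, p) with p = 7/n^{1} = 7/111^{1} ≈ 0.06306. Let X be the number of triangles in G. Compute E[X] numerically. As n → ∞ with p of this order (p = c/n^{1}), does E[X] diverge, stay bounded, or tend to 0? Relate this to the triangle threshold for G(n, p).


Number of potential triangles: C(111, 3) = 221815.
Each occurs with probability p³ ≈ (0.06306)³ ≈ 2.507986e-04.
By linearity: E[X] = C(111, 3)·p³ ≈ 221815 · 2.507986e-04 ≈ 55.6309.
Here α = 1, so p = 7/n is exactly at the triangle threshold p ~ 1/n. Asymptotically E[X] → c³/6 = 7³/6 = 343/6 ≈ 57.1667, a bounded constant. In this regime the triangle count is asymptotically Poisson(c³/6).

E[X] ≈ 55.6309; in regime p = Θ(1/n^{1}) E[X] stays bounded (at the triangle threshold p ~ 1/n).


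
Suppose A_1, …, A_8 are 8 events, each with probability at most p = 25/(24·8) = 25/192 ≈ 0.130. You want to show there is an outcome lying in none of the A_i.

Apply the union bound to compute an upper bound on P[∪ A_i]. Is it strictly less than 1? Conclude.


Union bound: P[∪_{i=1}^{8} A_i] ≤ Σ_i P[A_i] ≤ 8·p = 8·(25/192) = 25/24.
Numerically: 25/24 ≈ 1.042.
Is 25/24 < 1? NO.
Since the bound 25/24 is ≥ 1, the union bound is uninformative here; it does NOT by itself certify existence.

8·p = 25/24 ≈ 1.042; existence NOT certified by the union bound.


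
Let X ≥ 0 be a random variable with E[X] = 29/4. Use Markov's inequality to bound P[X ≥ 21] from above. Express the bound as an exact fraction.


μ = E[X] = 29/4, a = 21.
Markov: P[X ≥ 21] ≤ μ/a = (29/4)/21 = 29/84.
Numerically: ≈ 0.345238.
(Since a = 21 > μ = 7.250000, the bound 29/84 is < 1 and informative.)

P[X ≥ 21] ≤ 29/84 ≈ 0.345238.


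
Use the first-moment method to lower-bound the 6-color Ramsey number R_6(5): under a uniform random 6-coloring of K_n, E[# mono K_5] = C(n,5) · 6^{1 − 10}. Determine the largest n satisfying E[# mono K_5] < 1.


We need C(n, 5) · 6^{1 − 10} < 1, i.e. C(n, 5) < 6^{10 − 1} = 10077696.
Check values of n near the boundary:
  n = 61: C(61, 5) = 5949147; 5949147 < 10077696? YES
  n = 62: C(62, 5) = 6471002; 6471002 < 10077696? YES
  n = 63: C(63, 5) = 7028847; 7028847 < 10077696? YES
  n = 64: C(64, 5) = 7624512; 7624512 < 10077696? YES
  n = 65: C(65, 5) = 8259888; 8259888 < 10077696? YES
  n = 66: C(66, 5) = 8936928; 8936928 < 10077696? YES
  n = 67: C(67, 5) = 9657648; 9657648 < 10077696? YES
  n = 68: C(68, 5) = 10424128; 10424128 < 10077696? NO
The largest n with C(n, 5) < 10077696 is n = 67 (where E[X] = 67067/69984 ≈ 0.958). Hence R_6(5) > 67, i.e. R_6(5) ≥ 68.

Largest n = 67; hence R_6(5) > 67.


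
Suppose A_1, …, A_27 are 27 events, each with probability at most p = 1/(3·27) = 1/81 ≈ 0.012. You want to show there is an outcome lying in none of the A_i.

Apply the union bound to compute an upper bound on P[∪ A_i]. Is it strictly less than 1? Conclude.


Union bound: P[∪_{i=1}^{27} A_i] ≤ Σ_i P[A_i] ≤ 27·p = 27·(1/81) = 1/3.
Numerically: 1/3 ≈ 0.333.
Is 1/3 < 1? YES.
Since P[∪ A_i] ≤ 1/3 < 1, the complement has P[∩ A_i^c] ≥ 1 − 1/3 = 2/3 > 0, so some outcome avoids every A_i.

27·p = 1/3 ≈ 0.333; existence CERTIFIED by the union bound.


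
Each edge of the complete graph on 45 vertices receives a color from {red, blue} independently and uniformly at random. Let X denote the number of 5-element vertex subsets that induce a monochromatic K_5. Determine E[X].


Let X = Σ_S X_S over the C(45, 5) = 1221759 subsets S of size 5, where X_S = 1 if the K_5 on S is monochromatic.
For a fixed S, the K_5 on S has C(5, 2) = 10 edges. P[all 10 edges red] = (1/2)^10, and likewise for blue, so P[monochromatic] = 2·(1/2)^10 = 2^{1 − 10} = 1/512.
By linearity: E[X] = C(45, 5) · 2^{1 − 10} = 1221759 · 1/512 = 1221759/512.
Numerically: E[X] ≈ 2386.2480.

E[X] = C(45,5)·2^(1−C(5,2)) = 1221759/512 ≈ 2386.2480.


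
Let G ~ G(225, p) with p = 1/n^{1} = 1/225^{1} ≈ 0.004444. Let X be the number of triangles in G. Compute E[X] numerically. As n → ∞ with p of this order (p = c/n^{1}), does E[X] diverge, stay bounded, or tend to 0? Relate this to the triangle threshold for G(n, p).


Number of potential triangles: C(225, 3) = 1873200.
Each occurs with probability p³ ≈ (0.004444)³ ≈ 8.779150e-08.
By linearity: E[X] = C(225, 3)·p³ ≈ 1873200 · 8.779150e-08 ≈ 0.1645.
Here α = 1, so p = 1/n is exactly at the triangle threshold p ~ 1/n. Asymptotically E[X] → c³/6 = 1³/6 = 1/6 ≈ 0.1667, a bounded constant. In this regime the triangle count is asymptotically Poisson(c³/6).

E[X] ≈ 0.1645; in regime p = Θ(1/n^{1}) E[X] stays bounded (at the triangle threshold p ~ 1/n).


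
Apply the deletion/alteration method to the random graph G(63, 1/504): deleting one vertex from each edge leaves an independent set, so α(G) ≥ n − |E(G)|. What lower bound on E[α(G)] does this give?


E[|E(G)|] = C(63, 2)·p = 1953 · (1/504) = 31/8.
E[α(G)] ≥ n − E[|E(G)|] = 63 − 31/8 = 473/8.
Numerically: ≈ 59.1250.
(This is only a lower bound; the true E[α(G)] may be larger.)

E[α(G)] ≥ 473/8 ≈ 59.1250.


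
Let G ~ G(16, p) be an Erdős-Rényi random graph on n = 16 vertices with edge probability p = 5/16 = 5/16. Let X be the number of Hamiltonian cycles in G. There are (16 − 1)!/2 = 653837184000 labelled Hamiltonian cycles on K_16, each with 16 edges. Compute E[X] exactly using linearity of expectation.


K_16 has (16 − 1)!/2 = 653837184000 labelled Hamiltonian cycles.
For each such Hamiltonian cycle H, let X_H = 1 if all 16 edges of H are present in G. Then P[X_H = 1] = p^{16} = (5/16)^{16} = 152587890625/18446744073709551616.
Summing the indicators: E[X] = Σ_H E[X_H] = 653837184000 · p^{16} = 653837184000 · 152587890625/18446744073709551616 = 97429332733154296875/18014398509481984.
Numerically: E[X] ≈ 5.41e+03.

E[X] = 653837184000 · (5/16)^{16} = 97429332733154296875/18014398509481984 ≈ 5.41e+03.


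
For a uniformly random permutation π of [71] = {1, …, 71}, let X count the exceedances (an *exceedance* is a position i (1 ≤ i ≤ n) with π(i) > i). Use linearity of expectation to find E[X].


Write X = Σ_{i=1}^{71} X_i, where X_i = 1_{π(i) > i}.
For each fixed i, π(i) is uniform over {1, …, 71} (marginal of a uniform permutation), so P[π(i) > i] = (n − i)/n. Summing: Σ_{i=1}^{71} (n − i)/n = (0 + 1 + … + 70)/71 = 71(71 − 1)/(2·71) = (71 − 1)/2.
Hence E[X] = Σ_{i=1}^{71} (71 − i)/71 = 35 ≈ 35.000000.

E[X] = 35 = 35.000000.


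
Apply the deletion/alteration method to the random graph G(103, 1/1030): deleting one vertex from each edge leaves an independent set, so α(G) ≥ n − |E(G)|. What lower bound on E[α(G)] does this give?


E[|E(G)|] = C(103, 2)·p = 5253 · (1/1030) = 51/10.
E[α(G)] ≥ n − E[|E(G)|] = 103 − 51/10 = 979/10.
Numerically: ≈ 97.900000.
(This is only a lower bound; the true E[α(G)] may be larger.)

E[α(G)] ≥ 979/10 ≈ 97.900000.


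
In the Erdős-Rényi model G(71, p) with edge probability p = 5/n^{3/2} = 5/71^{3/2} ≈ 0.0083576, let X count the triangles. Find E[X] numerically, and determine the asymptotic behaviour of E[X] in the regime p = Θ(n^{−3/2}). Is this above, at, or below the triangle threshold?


Number of potential triangles: C(71, 3) = 57155.
Each occurs with probability p³ ≈ (0.0083576)³ ≈ 5.8377762e-07.
By linearity: E[X] = C(71, 3)·p³ ≈ 57155 · 5.8377762e-07 ≈ 0.03337.
Since α = 3/2 > 1, p = c/n^{3/2} = o(1/n) is below the triangle threshold p ~ 1/n. Asymptotically E[X] ~ (c³/6)·n^{3(1−α)} = (5³/6)·n^{-1.5} → 0, so by Markov's inequality G has no triangles w.h.p.

E[X] ≈ 0.03337; in regime p = Θ(1/n^{3/2}) E[X] tends to 0 (below the triangle threshold p ~ 1/n).


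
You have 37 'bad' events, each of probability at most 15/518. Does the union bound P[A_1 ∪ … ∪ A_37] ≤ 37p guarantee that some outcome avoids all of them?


Union bound: P[∪_{i=1}^{37} A_i] ≤ Σ_i P[A_i] ≤ 37·p = 37·(15/518) = 15/14.
Numerically: 15/14 ≈ 1.071.
Is 15/14 < 1? NO.
Since the bound 15/14 is ≥ 1, the union bound is uninformative here; it does NOT by itself certify existence.

37·p = 15/14 ≈ 1.071; existence NOT certified by the union bound.


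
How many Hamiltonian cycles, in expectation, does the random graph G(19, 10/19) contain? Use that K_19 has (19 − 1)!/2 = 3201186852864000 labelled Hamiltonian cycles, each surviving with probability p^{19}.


K_19 has (19 − 1)!/2 = 3201186852864000 labelled Hamiltonian cycles.
For each such Hamiltonian cycle H, let X_H = 1 if all 19 edges of H are present in G. Then P[X_H = 1] = p^{19} = (10/19)^{19} = 10000000000000000000/1978419655660313589123979.
By linearity: E[X] = Σ_H E[X_H] = 3201186852864000 · p^{19} = 3201186852864000 · 10000000000000000000/1978419655660313589123979 = 32011868528640000000000000000000000/1978419655660313589123979.
Numerically: E[X] ≈ 1.6181e+10.

E[X] = 3201186852864000 · (10/19)^{19} = 32011868528640000000000000000000000/1978419655660313589123979 ≈ 1.6181e+10.


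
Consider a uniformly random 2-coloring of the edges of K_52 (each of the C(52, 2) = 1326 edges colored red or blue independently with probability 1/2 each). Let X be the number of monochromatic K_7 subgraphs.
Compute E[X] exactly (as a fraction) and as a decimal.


Let X = Σ_S X_S over the C(52, 7) = 133784560 subsets S of size 7, where X_S = 1 if the K_7 on S is monochromatic.
For a fixed S, the K_7 on S has C(7, 2) = 21 edges. P[all 21 edges red] = (1/2)^21, and likewise for blue, so P[monochromatic] = 2·(1/2)^21 = 2^{1 − 21} = 1/1048576.
By linearity of expectation: E[X] = C(52, 7) · 2^{1 − 21} = 133784560 · 1/1048576 = 8361535/65536.
Numerically: E[X] ≈ 127.586899.

E[X] = C(52,7)·2^(1−C(7,2)) = 8361535/65536 ≈ 127.586899.


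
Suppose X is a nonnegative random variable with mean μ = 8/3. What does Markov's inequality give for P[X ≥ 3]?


μ = E[X] = 8/3, a = 3.
Markov: P[X ≥ 3] ≤ μ/a = (8/3)/3 = 8/9.
Numerically: ≈ 0.8889.
(Since a = 3 > μ = 2.6667, the bound 8/9 is < 1 and informative.)

P[X ≥ 3] ≤ 8/9 ≈ 0.8889.


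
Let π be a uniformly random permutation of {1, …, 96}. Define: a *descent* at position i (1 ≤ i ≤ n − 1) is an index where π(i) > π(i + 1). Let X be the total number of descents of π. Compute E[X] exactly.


Write X = Σ X_I over i = 1, …, 95, with X_I the indicator of one descent.
There are 95 indicators.
For each fixed i, the pair (π(i), π(i+1)) is a uniformly random ordered pair of distinct values from {1, …, 96}; by symmetry P[π(i) > π(i+1)] = 1/2.
By linearity: E[X] = 95 · (1/2) = (96 − 1) · (1/2) = 95/2 ≈ 47.5000.

E[X] = 95/2 = 47.5000.


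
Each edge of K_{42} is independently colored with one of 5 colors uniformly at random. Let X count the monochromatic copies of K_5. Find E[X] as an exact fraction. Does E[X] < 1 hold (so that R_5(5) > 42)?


E[X] = C(42, 5) · 5^{1 − 10} = 850668 · 5^{−9} = 850668/1953125.
As a reduced fraction: E[X] = 850668/1953125 ≈ 0.43554.
Is E[X] < 1? YES.
Since E[X] < 1, there exists a 5-coloring of K_{42} with no monochromatic K_5; hence R_5(5) > 42.

E[X] = 850668/1953125 ≈ 0.43554; E[X] < 1, so R_5(5) > 42.


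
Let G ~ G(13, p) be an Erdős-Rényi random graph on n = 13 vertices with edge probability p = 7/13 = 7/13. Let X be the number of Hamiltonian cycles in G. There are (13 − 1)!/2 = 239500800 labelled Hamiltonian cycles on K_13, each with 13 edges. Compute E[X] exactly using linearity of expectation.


K_13 has (13 − 1)!/2 = 239500800 labelled Hamiltonian cycles.
For each such Hamiltonian cycle H, let X_H = 1 if all 13 edges of H are present in G. Then P[X_H = 1] = p^{13} = (7/13)^{13} = 96889010407/302875106592253.
By linearity of expectation: E[X] = Σ_H E[X_H] = 239500800 · p^{13} = 239500800 · 96889010407/302875106592253 = 23204995503684825600/302875106592253.
Numerically: E[X] ≈ 7.66e+04.

E[X] = 239500800 · (7/13)^{13} = 23204995503684825600/302875106592253 ≈ 7.66e+04.


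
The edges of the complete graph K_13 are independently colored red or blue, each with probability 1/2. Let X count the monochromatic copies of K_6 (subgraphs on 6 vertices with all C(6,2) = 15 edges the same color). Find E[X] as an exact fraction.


Let X = Σ_S X_S over the C(13, 6) = 1716 subsets S of size 6, where X_S = 1 if the K_6 on S is monochromatic.
For a fixed S, the K_6 on S has C(6, 2) = 15 edges. P[all 15 edges red] = (1/2)^15, and likewise for blue, so P[monochromatic] = 2·(1/2)^15 = 2^{1 − 15} = 1/16384.
By linearity of expectation: E[X] = C(13, 6) · 2^{1 − 15} = 1716 · 1/16384 = 429/4096.
Numerically: E[X] ≈ 0.105.

E[X] = C(13,6)·2^(1−C(6,2)) = 429/4096 ≈ 0.105.


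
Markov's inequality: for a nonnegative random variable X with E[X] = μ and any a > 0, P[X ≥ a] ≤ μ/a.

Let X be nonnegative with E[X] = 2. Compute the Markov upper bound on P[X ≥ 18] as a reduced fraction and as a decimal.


μ = E[X] = 2, a = 18.
Markov: P[X ≥ 18] ≤ μ/a = (2)/18 = 1/9.
Numerically: ≈ 0.1111.
(Since a = 18 > μ = 2.0000, the bound 1/9 is < 1 and informative.)

P[X ≥ 18] ≤ 1/9 ≈ 0.1111.


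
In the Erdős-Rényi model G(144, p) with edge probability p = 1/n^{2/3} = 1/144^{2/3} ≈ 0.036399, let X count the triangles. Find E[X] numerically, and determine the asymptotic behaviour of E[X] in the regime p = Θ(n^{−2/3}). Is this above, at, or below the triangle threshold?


Number of potential triangles: C(144, 3) = 487344.
Each occurs with probability p³ ≈ (0.036399)³ ≈ 4.8225309e-05.
By linearity: E[X] = C(144, 3)·p³ ≈ 487344 · 4.8225309e-05 ≈ 23.50231.
Since α = 2/3 < 1, p = c/n^{2/3} ≫ 1/n is above the triangle threshold p ~ 1/n. Asymptotically E[X] ~ (c³/6)·n^{3(1−α)} = (1³/6)·n^{1} → ∞; triangles are abundant w.h.p.

E[X] ≈ 23.50231; in regime p = Θ(1/n^{2/3}) E[X] diverges (above the triangle threshold p ~ 1/n).


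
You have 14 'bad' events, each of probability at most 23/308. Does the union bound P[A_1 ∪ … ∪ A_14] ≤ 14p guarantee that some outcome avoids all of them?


Union bound: P[∪_{i=1}^{14} A_i] ≤ Σ_i P[A_i] ≤ 14·p = 14·(23/308) = 23/22.
Numerically: 23/22 ≈ 1.0454545.
Is 23/22 < 1? NO.
Since the bound 23/22 is ≥ 1, the union bound is uninformative here; it does NOT by itself certify existence.

14·p = 23/22 ≈ 1.0454545; existence NOT certified by the union bound.


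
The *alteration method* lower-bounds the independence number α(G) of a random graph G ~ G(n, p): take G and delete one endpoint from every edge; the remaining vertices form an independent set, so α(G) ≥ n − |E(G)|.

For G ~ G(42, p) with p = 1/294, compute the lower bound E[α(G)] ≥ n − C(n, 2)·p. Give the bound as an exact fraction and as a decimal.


E[|E(G)|] = C(42, 2)·p = 861 · (1/294) = 41/14.
E[α(G)] ≥ n − E[|E(G)|] = 42 − 41/14 = 547/14.
Numerically: ≈ 39.071429.
(This is only a lower bound; the true E[α(G)] may be larger.)

E[α(G)] ≥ 547/14 ≈ 39.071429.


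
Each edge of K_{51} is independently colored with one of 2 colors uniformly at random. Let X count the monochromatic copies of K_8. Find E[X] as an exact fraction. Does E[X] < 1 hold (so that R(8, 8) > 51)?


E[X] = C(51, 8) · 2^{1 − 28} = 636763050 · 2^{−27} = 636763050/134217728.
As a reduced fraction: E[X] = 318381525/67108864 ≈ 4.744254.
Is E[X] < 1? NO.
Since E[X] ≥ 1, the first-moment bound is inconclusive at n = 51; it does NOT by itself certify R(8, 8) > 51.

E[X] = 318381525/67108864 ≈ 4.744254; E[X] ≥ 1; first-moment method inconclusive here.


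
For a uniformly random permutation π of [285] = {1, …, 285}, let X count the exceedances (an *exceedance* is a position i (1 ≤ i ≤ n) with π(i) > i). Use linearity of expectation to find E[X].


Write X = Σ_{i=1}^{285} X_i, where X_i = 1_{π(i) > i}.
For each fixed i, π(i) is uniform over {1, …, 285} (marginal of a uniform permutation), so P[π(i) > i] = (n − i)/n. Summing: Σ_{i=1}^{285} (n − i)/n = (0 + 1 + … + 284)/285 = 285(285 − 1)/(2·285) = (285 − 1)/2.
Hence E[X] = Σ_{i=1}^{285} (285 − i)/285 = 142 ≈ 142.00000.

E[X] = 142 = 142.00000.


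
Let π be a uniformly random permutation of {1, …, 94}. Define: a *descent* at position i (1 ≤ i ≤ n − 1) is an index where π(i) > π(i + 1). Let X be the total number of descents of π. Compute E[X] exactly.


Write X = Σ X_I over i = 1, …, 93, with X_I the indicator of one descent.
There are 93 indicators.
For each fixed i, the pair (π(i), π(i+1)) is a uniformly random ordered pair of distinct values from {1, …, 94}; by symmetry P[π(i) > π(i+1)] = 1/2.
By linearity: E[X] = 93 · (1/2) = (94 − 1) · (1/2) = 93/2 ≈ 46.500000.

E[X] = 93/2 = 46.500000.


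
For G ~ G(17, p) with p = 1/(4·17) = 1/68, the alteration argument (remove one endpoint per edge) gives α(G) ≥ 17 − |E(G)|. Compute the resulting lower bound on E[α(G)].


E[|E(G)|] = C(17, 2)·p = 136 · (1/68) = 2.
E[α(G)] ≥ n − E[|E(G)|] = 17 − 2 = 15.
Numerically: ≈ 15.000.
(This is only a lower bound; the true E[α(G)] may be larger.)

E[α(G)] ≥ 15 ≈ 15.000.


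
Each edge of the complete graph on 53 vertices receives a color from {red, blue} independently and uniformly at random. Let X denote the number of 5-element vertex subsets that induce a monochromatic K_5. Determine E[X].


Let X = Σ_S X_S over the C(53, 5) = 2869685 subsets S of size 5, where X_S = 1 if the K_5 on S is monochromatic.
For a fixed S, the K_5 on S has C(5, 2) = 10 edges. P[all 10 edges red] = (1/2)^10, and likewise for blue, so P[monochromatic] = 2·(1/2)^10 = 2^{1 − 10} = 1/512.
By linearity: E[X] = C(53, 5) · 2^{1 − 10} = 2869685 · 1/512 = 2869685/512.
Numerically: E[X] ≈ 5604.854.

E[X] = C(53,5)·2^(1−C(5,2)) = 2869685/512 ≈ 5604.854.


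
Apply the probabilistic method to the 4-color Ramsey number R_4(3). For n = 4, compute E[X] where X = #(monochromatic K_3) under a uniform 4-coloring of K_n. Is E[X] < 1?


E[X] = C(4, 3) · 4^{1 − 3} = 4 · 4^{−2} = 4/16.
As a reduced fraction: E[X] = 1/4 ≈ 0.250.
Is E[X] < 1? YES.
Since E[X] < 1, there exists a 4-coloring of K_{4} with no monochromatic K_3; hence R_4(3) > 4.

E[X] = 1/4 ≈ 0.250; E[X] < 1, so R_4(3) > 4.


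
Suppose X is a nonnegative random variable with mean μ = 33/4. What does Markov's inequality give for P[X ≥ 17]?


μ = E[X] = 33/4, a = 17.
Markov: P[X ≥ 17] ≤ μ/a = (33/4)/17 = 33/68.
Numerically: ≈ 0.4853.
(Since a = 17 > μ = 8.2500, the bound 33/68 is < 1 and informative.)

P[X ≥ 17] ≤ 33/68 ≈ 0.4853.


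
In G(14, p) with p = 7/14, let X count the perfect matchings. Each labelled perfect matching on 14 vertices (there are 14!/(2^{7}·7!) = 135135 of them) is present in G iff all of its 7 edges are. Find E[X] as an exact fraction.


K_14 has 14!/(2^{7}·7!) = 135135 labelled perfect matchings.
For each such perfect matching H, let X_H = 1 if all 7 edges of H are present in G. Then P[X_H = 1] = p^{7} = (1/2)^{7} = 1/128.
By linearity: E[X] = Σ_H E[X_H] = 135135 · p^{7} = 135135 · 1/128 = 135135/128.
Numerically: E[X] ≈ 1055.7.

E[X] = 135135 · (1/2)^{7} = 135135/128 ≈ 1055.7.


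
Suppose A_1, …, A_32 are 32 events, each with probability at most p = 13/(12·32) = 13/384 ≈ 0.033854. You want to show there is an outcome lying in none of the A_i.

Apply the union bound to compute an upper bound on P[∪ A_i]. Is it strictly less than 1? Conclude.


Union bound: P[∪_{i=1}^{32} A_i] ≤ Σ_i P[A_i] ≤ 32·p = 32·(13/384) = 13/12.
Numerically: 13/12 ≈ 1.083333.
Is 13/12 < 1? NO.
Since the bound 13/12 is ≥ 1, the union bound is uninformative here; it does NOT by itself certify existence.

32·p = 13/12 ≈ 1.083333; existence NOT certified by the union bound.


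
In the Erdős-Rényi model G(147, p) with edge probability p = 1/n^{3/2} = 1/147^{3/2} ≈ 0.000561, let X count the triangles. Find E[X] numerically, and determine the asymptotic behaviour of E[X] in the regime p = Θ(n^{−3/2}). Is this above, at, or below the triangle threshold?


Number of potential triangles: C(147, 3) = 518665.
Each occurs with probability p³ ≈ (0.000561)³ ≈ 1.76633e-10.
By linearity: E[X] = C(147, 3)·p³ ≈ 518665 · 1.76633e-10 ≈ 0.000.
Since α = 3/2 > 1, p = c/n^{3/2} = o(1/n) is below the triangle threshold p ~ 1/n. Asymptotically E[X] ~ (c³/6)·n^{3(1−α)} = (1³/6)·n^{-1.5} → 0, so by Markov's inequality G has no triangles w.h.p.

E[X] ≈ 0.000; in regime p = Θ(1/n^{3/2}) E[X] tends to 0 (below the triangle threshold p ~ 1/n).


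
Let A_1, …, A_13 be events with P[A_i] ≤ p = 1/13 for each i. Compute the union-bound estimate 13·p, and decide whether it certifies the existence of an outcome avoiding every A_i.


Union bound: P[∪_{i=1}^{13} A_i] ≤ Σ_i P[A_i] ≤ 13·p = 13·(1/13) = 1.
Numerically: 1 ≈ 1.000.
Is 1 < 1? NO.
Since the bound 1 is ≥ 1, the union bound is uninformative here; it does NOT by itself certify existence.

13·p = 1 ≈ 1.000; existence NOT certified by the union bound.


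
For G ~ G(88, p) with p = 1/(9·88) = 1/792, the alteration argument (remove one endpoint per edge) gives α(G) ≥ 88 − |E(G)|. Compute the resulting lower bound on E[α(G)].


E[|E(G)|] = C(88, 2)·p = 3828 · (1/792) = 29/6.
E[α(G)] ≥ n − E[|E(G)|] = 88 − 29/6 = 499/6.
Numerically: ≈ 83.16667.
(This is only a lower bound; the true E[α(G)] may be larger.)

E[α(G)] ≥ 499/6 ≈ 83.16667.


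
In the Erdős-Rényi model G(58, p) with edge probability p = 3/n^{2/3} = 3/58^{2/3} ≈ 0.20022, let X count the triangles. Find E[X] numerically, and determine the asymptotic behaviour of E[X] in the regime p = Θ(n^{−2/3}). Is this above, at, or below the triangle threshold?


Number of potential triangles: C(58, 3) = 30856.
Each occurs with probability p³ ≈ (0.20022)³ ≈ 8.0261593e-03.
By linearity: E[X] = C(58, 3)·p³ ≈ 30856 · 8.0261593e-03 ≈ 247.65517.
Since α = 2/3 < 1, p = c/n^{2/3} ≫ 1/n is above the triangle threshold p ~ 1/n. Asymptotically E[X] ~ (c³/6)·n^{3(1−α)} = (3³/6)·n^{1} → ∞; triangles are abundant w.h.p.

E[X] ≈ 247.65517; in regime p = Θ(1/n^{2/3}) E[X] diverges (above the triangle threshold p ~ 1/n).


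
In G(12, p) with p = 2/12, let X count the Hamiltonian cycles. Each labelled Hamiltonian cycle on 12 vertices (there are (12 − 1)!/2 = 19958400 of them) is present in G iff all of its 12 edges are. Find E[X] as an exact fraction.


K_12 has (12 − 1)!/2 = 19958400 labelled Hamiltonian cycles.
For each such Hamiltonian cycle H, let X_H = 1 if all 12 edges of H are present in G. Then P[X_H = 1] = p^{12} = (1/6)^{12} = 1/2176782336.
By linearity: E[X] = Σ_H E[X_H] = 19958400 · p^{12} = 19958400 · 1/2176782336 = 1925/209952.
Numerically: E[X] ≈ 0.0091688.

E[X] = 19958400 · (1/6)^{12} = 1925/209952 ≈ 0.0091688.


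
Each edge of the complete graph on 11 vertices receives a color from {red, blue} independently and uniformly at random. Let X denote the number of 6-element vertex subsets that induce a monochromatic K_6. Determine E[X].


Let X = Σ_S X_S over the C(11, 6) = 462 subsets S of size 6, where X_S = 1 if the K_6 on S is monochromatic.
For a fixed S, the K_6 on S has C(6, 2) = 15 edges. P[all 15 edges red] = (1/2)^15, and likewise for blue, so P[monochromatic] = 2·(1/2)^15 = 2^{1 − 15} = 1/16384.
Summing: E[X] = C(11, 6) · 2^{1 − 15} = 462 · 1/16384 = 231/8192.
Numerically: E[X] ≈ 0.02820.

E[X] = C(11,6)·2^(1−C(6,2)) = 231/8192 ≈ 0.02820.


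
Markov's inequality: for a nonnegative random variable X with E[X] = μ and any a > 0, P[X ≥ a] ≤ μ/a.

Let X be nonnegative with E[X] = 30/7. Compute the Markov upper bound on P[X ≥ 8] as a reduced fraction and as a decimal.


μ = E[X] = 30/7, a = 8.
Markov: P[X ≥ 8] ≤ μ/a = (30/7)/8 = 15/28.
Numerically: ≈ 0.536.
(Since a = 8 > μ = 4.286, the bound 15/28 is < 1 and informative.)

P[X ≥ 8] ≤ 15/28 ≈ 0.536.


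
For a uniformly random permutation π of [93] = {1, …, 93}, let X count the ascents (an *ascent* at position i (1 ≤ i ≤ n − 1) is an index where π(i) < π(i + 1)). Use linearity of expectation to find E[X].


Write X = Σ X_I over i = 1, …, 92, with X_I the indicator of one ascent.
There are 92 indicators.
For each fixed i, the pair (π(i), π(i+1)) is a uniformly random ordered pair of distinct values from {1, …, 93}; by symmetry P[π(i) < π(i+1)] = 1/2.
By linearity: E[X] = 92 · (1/2) = (93 − 1) · (1/2) = 46 ≈ 46.000.

E[X] = 46 = 46.000.


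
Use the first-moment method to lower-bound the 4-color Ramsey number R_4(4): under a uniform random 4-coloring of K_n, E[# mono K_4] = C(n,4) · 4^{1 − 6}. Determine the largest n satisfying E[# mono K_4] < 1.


We need C(n, 4) · 4^{1 − 6} < 1, i.e. C(n, 4) < 4^{6 − 1} = 1024.
Check values of n near the boundary:
  n = 8: C(8, 4) = 70; 70 < 1024? YES
  n = 9: C(9, 4) = 126; 126 < 1024? YES
  n = 10: C(10, 4) = 210; 210 < 1024? YES
  n = 11: C(11, 4) = 330; 330 < 1024? YES
  n = 12: C(12, 4) = 495; 495 < 1024? YES
  n = 13: C(13, 4) = 715; 715 < 1024? YES
  n = 14: C(14, 4) = 1001; 1001 < 1024? YES
  n = 15: C(15, 4) = 1365; 1365 < 1024? NO
  n = 16: C(16, 4) = 1820; 1820 < 1024? NO
The largest n with C(n, 4) < 1024 is n = 14 (where E[X] = 1001/1024 ≈ 0.97754). Hence R_4(4) > 14, i.e. R_4(4) ≥ 15.

Largest n = 14; hence R_4(4) > 14.


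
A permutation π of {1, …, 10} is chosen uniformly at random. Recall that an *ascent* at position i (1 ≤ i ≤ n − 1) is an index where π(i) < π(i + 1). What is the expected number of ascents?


Write X = Σ X_I over i = 1, …, 9, with X_I the indicator of one ascent.
There are 9 indicators.
For each fixed i, the pair (π(i), π(i+1)) is a uniformly random ordered pair of distinct values from {1, …, 10}; by symmetry P[π(i) < π(i+1)] = 1/2.
By linearity: E[X] = 9 · (1/2) = (10 − 1) · (1/2) = 9/2 ≈ 4.50000.

E[X] = 9/2 = 4.50000.


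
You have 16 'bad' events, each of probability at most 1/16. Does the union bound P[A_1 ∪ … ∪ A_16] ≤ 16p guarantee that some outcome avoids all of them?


Union bound: P[∪_{i=1}^{16} A_i] ≤ Σ_i P[A_i] ≤ 16·p = 16·(1/16) = 1.
Numerically: 1 ≈ 1.00000.
Is 1 < 1? NO.
Since the bound 1 is ≥ 1, the union bound is uninformative here; it does NOT by itself certify existence.

16·p = 1 ≈ 1.00000; existence NOT certified by the union bound.


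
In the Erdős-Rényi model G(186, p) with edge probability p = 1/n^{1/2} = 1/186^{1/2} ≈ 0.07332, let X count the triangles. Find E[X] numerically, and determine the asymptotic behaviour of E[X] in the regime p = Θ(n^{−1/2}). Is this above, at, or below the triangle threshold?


Number of potential triangles: C(186, 3) = 1055240.
Each occurs with probability p³ ≈ (0.07332)³ ≈ 3.942127e-04.
By linearity: E[X] = C(186, 3)·p³ ≈ 1055240 · 3.942127e-04 ≈ 415.9890.
Since α = 1/2 < 1, p = c/n^{1/2} ≫ 1/n is above the triangle threshold p ~ 1/n. Asymptotically E[X] ~ (c³/6)·n^{3(1−α)} = (1³/6)·n^{1.5} → ∞; triangles are abundant w.h.p.

E[X] ≈ 415.9890; in regime p = Θ(1/n^{1/2}) E[X] diverges (above the triangle threshold p ~ 1/n).


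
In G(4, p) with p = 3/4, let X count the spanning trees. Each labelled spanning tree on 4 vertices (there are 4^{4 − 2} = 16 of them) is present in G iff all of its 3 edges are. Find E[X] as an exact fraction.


K_4 has 4^{4 − 2} = 16 labelled spanning trees.
For each such spanning tree H, let X_H = 1 if all 3 edges of H are present in G. Then P[X_H = 1] = p^{3} = (3/4)^{3} = 27/64.
By linearity of expectation: E[X] = Σ_H E[X_H] = 16 · p^{3} = 16 · 27/64 = 27/4.
Numerically: E[X] ≈ 6.75.

E[X] = 16 · (3/4)^{3} = 27/4 ≈ 6.75.


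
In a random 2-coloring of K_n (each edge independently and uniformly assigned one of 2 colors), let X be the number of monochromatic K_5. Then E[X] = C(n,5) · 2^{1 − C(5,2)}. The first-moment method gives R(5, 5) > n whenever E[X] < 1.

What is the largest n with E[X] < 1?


We need C(n, 5) · 2^{1 − 10} < 1, i.e. C(n, 5) < 2^{10 − 1} = 512.
Check values of n near the boundary:
  n = 6: C(6, 5) = 6; 6 < 512? YES
  n = 7: C(7, 5) = 21; 21 < 512? YES
  n = 8: C(8, 5) = 56; 56 < 512? YES
  n = 9: C(9, 5) = 126; 126 < 512? YES
  n = 10: C(10, 5) = 252; 252 < 512? YES
  n = 11: C(11, 5) = 462; 462 < 512? YES
  n = 12: C(12, 5) = 792; 792 < 512? NO
The largest n with C(n, 5) < 512 is n = 11 (where E[X] = 231/256 ≈ 0.902344). Hence R(5, 5) > 11, i.e. R(5, 5) ≥ 12.

Largest n = 11; hence R(5, 5) > 11.


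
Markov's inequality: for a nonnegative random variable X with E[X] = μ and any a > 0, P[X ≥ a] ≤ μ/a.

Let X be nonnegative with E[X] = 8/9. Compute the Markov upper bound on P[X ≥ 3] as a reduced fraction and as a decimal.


μ = E[X] = 8/9, a = 3.
Markov: P[X ≥ 3] ≤ μ/a = (8/9)/3 = 8/27.
Numerically: ≈ 0.29630.
(Since a = 3 > μ = 0.88889, the bound 8/27 is < 1 and informative.)

P[X ≥ 3] ≤ 8/27 ≈ 0.29630.


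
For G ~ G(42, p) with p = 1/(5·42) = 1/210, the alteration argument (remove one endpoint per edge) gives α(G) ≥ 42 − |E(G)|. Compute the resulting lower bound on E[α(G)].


E[|E(G)|] = C(42, 2)·p = 861 · (1/210) = 41/10.
E[α(G)] ≥ n − E[|E(G)|] = 42 − 41/10 = 379/10.
Numerically: ≈ 37.900.
(This is only a lower bound; the true E[α(G)] may be larger.)

E[α(G)] ≥ 379/10 ≈ 37.900.


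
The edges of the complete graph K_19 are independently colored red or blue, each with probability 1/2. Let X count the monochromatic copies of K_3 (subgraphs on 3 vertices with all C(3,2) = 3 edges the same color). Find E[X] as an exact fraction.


Let X = Σ_S X_S over the C(19, 3) = 969 subsets S of size 3, where X_S = 1 if the K_3 on S is monochromatic.
For a fixed S, the K_3 on S has C(3, 2) = 3 edges. P[all 3 edges red] = (1/2)^3, and likewise for blue, so P[monochromatic] = 2·(1/2)^3 = 2^{1 − 3} = 1/4.
By linearity: E[X] = C(19, 3) · 2^{1 − 3} = 969 · 1/4 = 969/4.
Numerically: E[X] ≈ 242.250000.

E[X] = C(19,3)·2^(1−C(3,2)) = 969/4 ≈ 242.250000.


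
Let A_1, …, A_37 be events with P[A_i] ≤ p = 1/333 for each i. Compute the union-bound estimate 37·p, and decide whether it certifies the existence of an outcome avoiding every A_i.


Union bound: P[∪_{i=1}^{37} A_i] ≤ Σ_i P[A_i] ≤ 37·p = 37·(1/333) = 1/9.
Numerically: 1/9 ≈ 0.111.
Is 1/9 < 1? YES.
Since P[∪ A_i] ≤ 1/9 < 1, the complement has P[∩ A_i^c] ≥ 1 − 1/9 = 8/9 > 0, so some outcome avoids every A_i.

37·p = 1/9 ≈ 0.111; existence CERTIFIED by the union bound.


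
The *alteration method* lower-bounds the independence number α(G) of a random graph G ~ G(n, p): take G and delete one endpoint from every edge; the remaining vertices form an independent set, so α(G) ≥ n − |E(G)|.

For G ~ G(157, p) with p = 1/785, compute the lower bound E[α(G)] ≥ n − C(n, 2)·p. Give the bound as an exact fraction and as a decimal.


E[|E(G)|] = C(157, 2)·p = 12246 · (1/785) = 78/5.
E[α(G)] ≥ n − E[|E(G)|] = 157 − 78/5 = 707/5.
Numerically: ≈ 141.4000.
(This is only a lower bound; the true E[α(G)] may be larger.)

E[α(G)] ≥ 707/5 ≈ 141.4000.


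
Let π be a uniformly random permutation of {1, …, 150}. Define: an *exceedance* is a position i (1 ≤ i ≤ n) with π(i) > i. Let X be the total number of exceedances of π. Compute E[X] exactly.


Write X = Σ_{i=1}^{150} X_i, where X_i = 1_{π(i) > i}.
For each fixed i, π(i) is uniform over {1, …, 150} (marginal of a uniform permutation), so P[π(i) > i] = (n − i)/n. Summing: Σ_{i=1}^{150} (n − i)/n = (0 + 1 + … + 149)/150 = 150(150 − 1)/(2·150) = (150 − 1)/2.
Hence E[X] = Σ_{i=1}^{150} (150 − i)/150 = 149/2 ≈ 74.50000.

E[X] = 149/2 = 74.50000.


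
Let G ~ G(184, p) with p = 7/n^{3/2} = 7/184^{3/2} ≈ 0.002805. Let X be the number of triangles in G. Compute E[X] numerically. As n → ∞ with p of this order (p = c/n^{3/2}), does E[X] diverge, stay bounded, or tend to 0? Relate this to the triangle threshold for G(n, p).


Number of potential triangles: C(184, 3) = 1021384.
Each occurs with probability p³ ≈ (0.002805)³ ≈ 2.206043e-08.
By linearity: E[X] = C(184, 3)·p³ ≈ 1021384 · 2.206043e-08 ≈ 0.0225.
Since α = 3/2 > 1, p = c/n^{3/2} = o(1/n) is below the triangle threshold p ~ 1/n. Asymptotically E[X] ~ (c³/6)·n^{3(1−α)} = (7³/6)·n^{-1.5} → 0, so by Markov's inequality G has no triangles w.h.p.

E[X] ≈ 0.0225; in regime p = Θ(1/n^{3/2}) E[X] tends to 0 (below the triangle threshold p ~ 1/n).


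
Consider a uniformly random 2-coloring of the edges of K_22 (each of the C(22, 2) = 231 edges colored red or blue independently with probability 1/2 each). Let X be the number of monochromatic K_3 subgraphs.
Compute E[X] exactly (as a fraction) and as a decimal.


Let X = Σ_S X_S over the C(22, 3) = 1540 subsets S of size 3, where X_S = 1 if the K_3 on S is monochromatic.
For a fixed S, the K_3 on S has C(3, 2) = 3 edges. P[all 3 edges red] = (1/2)^3, and likewise for blue, so P[monochromatic] = 2·(1/2)^3 = 2^{1 − 3} = 1/4.
By linearity: E[X] = C(22, 3) · 2^{1 − 3} = 1540 · 1/4 = 385.
Numerically: E[X] ≈ 385.000000.

E[X] = C(22,3)·2^(1−C(3,2)) = 385 ≈ 385.000000.


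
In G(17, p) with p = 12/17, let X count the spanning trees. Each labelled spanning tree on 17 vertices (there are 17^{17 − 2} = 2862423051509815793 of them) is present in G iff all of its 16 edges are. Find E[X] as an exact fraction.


K_17 has 17^{17 − 2} = 2862423051509815793 labelled spanning trees.
For each such spanning tree H, let X_H = 1 if all 16 edges of H are present in G. Then P[X_H = 1] = p^{16} = (12/17)^{16} = 184884258895036416/48661191875666868481.
By linearity of expectation: E[X] = Σ_H E[X_H] = 2862423051509815793 · p^{16} = 2862423051509815793 · 184884258895036416/48661191875666868481 = 184884258895036416/17.
Numerically: E[X] ≈ 1.09e+16.

E[X] = 2862423051509815793 · (12/17)^{16} = 184884258895036416/17 ≈ 1.09e+16.


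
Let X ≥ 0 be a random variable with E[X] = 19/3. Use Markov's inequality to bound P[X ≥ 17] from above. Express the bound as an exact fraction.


μ = E[X] = 19/3, a = 17.
Markov: P[X ≥ 17] ≤ μ/a = (19/3)/17 = 19/51.
Numerically: ≈ 0.3725.
(Since a = 17 > μ = 6.3333, the bound 19/51 is < 1 and informative.)

P[X ≥ 17] ≤ 19/51 ≈ 0.3725.


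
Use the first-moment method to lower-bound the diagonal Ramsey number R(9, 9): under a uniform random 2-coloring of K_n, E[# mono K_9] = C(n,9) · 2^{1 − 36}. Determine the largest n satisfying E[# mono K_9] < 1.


We need C(n, 9) · 2^{1 − 36} < 1, i.e. C(n, 9) < 2^{36 − 1} = 34359738368.
Check values of n near the boundary:
  n = 61: C(61, 9) = 17341763505; 17341763505 < 34359738368? YES
  n = 62: C(62, 9) = 20286591270; 20286591270 < 34359738368? YES
  n = 63: C(63, 9) = 23667689815; 23667689815 < 34359738368? YES
  n = 64: C(64, 9) = 27540584512; 27540584512 < 34359738368? YES
  n = 65: C(65, 9) = 31966749880; 31966749880 < 34359738368? YES
  n = 66: C(66, 9) = 37014131440; 37014131440 < 34359738368? NO
  n = 67: C(67, 9) = 42757703560; 42757703560 < 34359738368? NO
The largest n with C(n, 9) < 34359738368 is n = 65 (where E[X] = 3995843735/4294967296 ≈ 0.9304). Hence R(9, 9) > 65, i.e. R(9, 9) ≥ 66.

Largest n = 65; hence R(9, 9) > 65.


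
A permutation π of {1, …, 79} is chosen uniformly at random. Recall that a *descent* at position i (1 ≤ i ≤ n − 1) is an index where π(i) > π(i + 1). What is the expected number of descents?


Write X = Σ X_I over i = 1, …, 78, with X_I the indicator of one descent.
There are 78 indicators.
For each fixed i, the pair (π(i), π(i+1)) is a uniformly random ordered pair of distinct values from {1, …, 79}; by symmetry P[π(i) > π(i+1)] = 1/2.
By linearity: E[X] = 78 · (1/2) = (79 − 1) · (1/2) = 39 ≈ 39.000.

E[X] = 39 = 39.000.


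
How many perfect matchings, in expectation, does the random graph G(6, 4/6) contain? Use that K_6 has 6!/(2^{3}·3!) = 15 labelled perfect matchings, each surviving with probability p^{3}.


K_6 has 6!/(2^{3}·3!) = 15 labelled perfect matchings.
For each such perfect matching H, let X_H = 1 if all 3 edges of H are present in G. Then P[X_H = 1] = p^{3} = (2/3)^{3} = 8/27.
By linearity of expectation: E[X] = Σ_H E[X_H] = 15 · p^{3} = 15 · 8/27 = 40/9.
Numerically: E[X] ≈ 4.44444.

E[X] = 15 · (2/3)^{3} = 40/9 ≈ 4.44444.


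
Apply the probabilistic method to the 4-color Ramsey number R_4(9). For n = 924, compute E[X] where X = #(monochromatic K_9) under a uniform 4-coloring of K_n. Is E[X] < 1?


E[X] = C(924, 9) · 4^{1 − 36} = 1301104023557231577684 · 4^{−35} = 1301104023557231577684/1180591620717411303424.
As a reduced fraction: E[X] = 325276005889307894421/295147905179352825856 ≈ 1.102078.
Is E[X] < 1? NO.
Since E[X] ≥ 1, the first-moment bound is inconclusive at n = 924; it does NOT by itself certify R_4(9) > 924.

E[X] = 325276005889307894421/295147905179352825856 ≈ 1.102078; E[X] ≥ 1; first-moment method inconclusive here.


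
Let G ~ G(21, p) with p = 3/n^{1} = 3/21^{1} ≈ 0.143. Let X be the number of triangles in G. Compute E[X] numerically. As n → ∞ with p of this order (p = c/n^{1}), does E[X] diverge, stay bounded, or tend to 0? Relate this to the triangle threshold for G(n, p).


Number of potential triangles: C(21, 3) = 1330.
Each occurs with probability p³ ≈ (0.143)³ ≈ 2.91545e-03.
By linearity: E[X] = C(21, 3)·p³ ≈ 1330 · 2.91545e-03 ≈ 3.878.
Here α = 1, so p = 3/n is exactly at the triangle threshold p ~ 1/n. Asymptotically E[X] → c³/6 = 3³/6 = 9/2 ≈ 4.500, a bounded constant. In this regime the triangle count is asymptotically Poisson(c³/6).

E[X] ≈ 3.878; in regime p = Θ(1/n^{1}) E[X] stays bounded (at the triangle threshold p ~ 1/n).


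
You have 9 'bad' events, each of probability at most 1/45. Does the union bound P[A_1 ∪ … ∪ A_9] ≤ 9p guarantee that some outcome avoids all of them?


Union bound: P[∪_{i=1}^{9} A_i] ≤ Σ_i P[A_i] ≤ 9·p = 9·(1/45) = 1/5.
Numerically: 1/5 ≈ 0.20000.
Is 1/5 < 1? YES.
Since P[∪ A_i] ≤ 1/5 < 1, the complement has P[∩ A_i^c] ≥ 1 − 1/5 = 4/5 > 0, so some outcome avoids every A_i.

9·p = 1/5 ≈ 0.20000; existence CERTIFIED by the union bound.


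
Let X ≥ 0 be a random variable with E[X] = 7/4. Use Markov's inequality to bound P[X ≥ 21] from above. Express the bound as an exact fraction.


μ = E[X] = 7/4, a = 21.
Markov: P[X ≥ 21] ≤ μ/a = (7/4)/21 = 1/12.
Numerically: ≈ 0.0833.
(Since a = 21 > μ = 1.7500, the bound 1/12 is < 1 and informative.)

P[X ≥ 21] ≤ 1/12 ≈ 0.0833.
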